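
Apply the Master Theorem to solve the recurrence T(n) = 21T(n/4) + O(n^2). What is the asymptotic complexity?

Master Theorem for T(n) = 21T(n/4) + O(n^2):

a = 21, b = 4, c = 2
log_b(a) = log_4(21) = 2.1962

Case 1: c = 2 < log_4(21) = 2.1962
T(n) = O(n^(log_4 21))

For T(n) = 21T(n/4) + O(n^2): log_4(21) = 2.1962. This is Case 1 of the Master Theorem (c < log_b(a), work dominated by leaves), giving O(n^(log_4 21)).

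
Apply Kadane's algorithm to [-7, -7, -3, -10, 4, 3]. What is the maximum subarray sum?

Using Kadane's algorithm on [-7, -7, -3, -10, 4, 3]:

Scanning through the array:
Position 1 (value -7): max_ending_here = -7, max_so_far = -7
Position 2 (value -3): max_ending_here = -3, max_so_far = -3
Position 3 (value -10): max_ending_here = -10, max_so_far = -3
Position 4 (value 4): max_ending_here = 4, max_so_far = 4
Position 5 (value 3): max_ending_here = 7, max_so_far = 7

Maximum subarray: [4, 3]
Maximum sum: 7

The maximum subarray is [4, 3] with sum 7. This subarray runs from index 4 to index 5.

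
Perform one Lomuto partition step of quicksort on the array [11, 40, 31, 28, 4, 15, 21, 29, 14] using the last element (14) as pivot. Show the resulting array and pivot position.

Lomuto partition with pivot = 14:

Initial array: [11, 40, 31, 28, 4, 15, 21, 29, 14]

arr[0]=11 <= 14: swap with position 0, array becomes [11, 40, 31, 28, 4, 15, 21, 29, 14]
arr[1]=40 > 14: no swap
arr[2]=31 > 14: no swap
arr[3]=28 > 14: no swap
arr[4]=4 <= 14: swap with position 1, array becomes [11, 4, 31, 28, 40, 15, 21, 29, 14]
arr[5]=15 > 14: no swap
arr[6]=21 > 14: no swap
arr[7]=29 > 14: no swap

Place pivot at position 2: [11, 4, 14, 28, 40, 15, 21, 29, 31]
Pivot position: 2

After partitioning with pivot 14, the array becomes [11, 4, 14, 28, 40, 15, 21, 29, 31]. The pivot is placed at index 2. All elements to the left of the pivot are <= 14, and all elements to the right are > 14.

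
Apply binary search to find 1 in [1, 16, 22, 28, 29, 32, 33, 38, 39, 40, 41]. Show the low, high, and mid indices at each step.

Binary search for 1 in [1, 16, 22, 28, 29, 32, 33, 38, 39, 40, 41]:

lo=0, hi=10, mid=5, arr[mid]=32 -> 32 > 1, search left half
lo=0, hi=4, mid=2, arr[mid]=22 -> 22 > 1, search left half
lo=0, hi=1, mid=0, arr[mid]=1 -> Found target at index 0!

Binary search finds 1 at index 0 after 3 comparisons. The search repeatedly halves the search space by comparing with the middle element.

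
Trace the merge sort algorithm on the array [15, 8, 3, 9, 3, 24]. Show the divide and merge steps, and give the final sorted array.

Merge sort trace:

Split: [15, 8, 3, 9, 3, 24] -> [15, 8, 3] and [9, 3, 24]
  Split: [15, 8, 3] -> [15] and [8, 3]
    Split: [8, 3] -> [8] and [3]
    Merge: [8] + [3] -> [3, 8]
  Merge: [15] + [3, 8] -> [3, 8, 15]
  Split: [9, 3, 24] -> [9] and [3, 24]
    Split: [3, 24] -> [3] and [24]
    Merge: [3] + [24] -> [3, 24]
  Merge: [9] + [3, 24] -> [3, 9, 24]
Merge: [3, 8, 15] + [3, 9, 24] -> [3, 3, 8, 9, 15, 24]

Final sorted array: [3, 3, 8, 9, 15, 24]

The merge sort proceeds by recursively splitting the array and merging sorted halves.
After all merges, the sorted array is [3, 3, 8, 9, 15, 24].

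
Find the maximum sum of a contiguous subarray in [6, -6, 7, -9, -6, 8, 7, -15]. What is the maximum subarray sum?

Using Kadane's algorithm on [6, -6, 7, -9, -6, 8, 7, -15]:

Scanning through the array:
Position 1 (value -6): max_ending_here = 0, max_so_far = 6
Position 2 (value 7): max_ending_here = 7, max_so_far = 7
Position 3 (value -9): max_ending_here = -2, max_so_far = 7
Position 4 (value -6): max_ending_here = -6, max_so_far = 7
Position 5 (value 8): max_ending_here = 8, max_so_far = 8
Position 6 (value 7): max_ending_here = 15, max_so_far = 15
Position 7 (value -15): max_ending_here = 0, max_so_far = 15

Maximum subarray: [8, 7]
Maximum sum: 15

The maximum subarray is [8, 7] with sum 15. This subarray runs from index 5 to index 6.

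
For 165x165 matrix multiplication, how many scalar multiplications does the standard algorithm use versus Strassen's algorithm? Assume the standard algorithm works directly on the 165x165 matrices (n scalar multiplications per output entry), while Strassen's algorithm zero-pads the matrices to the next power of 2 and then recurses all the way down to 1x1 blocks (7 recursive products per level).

Matrix multiplication for 165x165 matrices:

Strassen's algorithm requires power-of-2 dimensions. Pad 165x165 to 256x256 (next power of 2).

Standard algorithm: 165^3 = 4492125 multiplications
Strassen's algorithm: 7^(log2(256)) = 7^8 = 5764801 multiplications
Difference: 4492125 - 5764801 = -1272676 (Strassen uses MORE here due to padding overhead — for small or just-over-power-of-2 n, padding can outweigh the per-level savings)

Standard: 4492125 multiplications (165^3). Strassen: 5764801 multiplications (7^8, after padding to 256x256). Strassen reduces 8 recursive multiplications to 7 at each level.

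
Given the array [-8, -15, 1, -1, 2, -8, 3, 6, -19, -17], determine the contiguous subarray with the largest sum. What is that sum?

Using Kadane's algorithm on [-8, -15, 1, -1, 2, -8, 3, 6, -19, -17]:

Scanning through the array:
Position 1 (value -15): max_ending_here = -15, max_so_far = -8
Position 2 (value 1): max_ending_here = 1, max_so_far = 1
Position 3 (value -1): max_ending_here = 0, max_so_far = 1
Position 4 (value 2): max_ending_here = 2, max_so_far = 2
Position 5 (value -8): max_ending_here = -6, max_so_far = 2
Position 6 (value 3): max_ending_here = 3, max_so_far = 3
Position 7 (value 6): max_ending_here = 9, max_so_far = 9
Position 8 (value -19): max_ending_here = -10, max_so_far = 9
Position 9 (value -17): max_ending_here = -17, max_so_far = 9

Maximum subarray: [3, 6]
Maximum sum: 9

The maximum subarray is [3, 6] with sum 9. This subarray runs from index 6 to index 7.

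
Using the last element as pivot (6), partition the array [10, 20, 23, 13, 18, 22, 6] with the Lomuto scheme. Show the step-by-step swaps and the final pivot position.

Lomuto partition with pivot = 6:

Initial array: [10, 20, 23, 13, 18, 22, 6]

arr[0]=10 > 6: no swap
arr[1]=20 > 6: no swap
arr[2]=23 > 6: no swap
arr[3]=13 > 6: no swap
arr[4]=18 > 6: no swap
arr[5]=22 > 6: no swap

Place pivot at position 0: [6, 20, 23, 13, 18, 22, 10]
Pivot position: 0

After partitioning with pivot 6, the array becomes [6, 20, 23, 13, 18, 22, 10]. The pivot is placed at index 0. All elements to the left of the pivot are <= 6, and all elements to the right are > 6.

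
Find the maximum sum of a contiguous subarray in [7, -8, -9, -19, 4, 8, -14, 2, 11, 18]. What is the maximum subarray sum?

Using Kadane's algorithm on [7, -8, -9, -19, 4, 8, -14, 2, 11, 18]:

Scanning through the array:
Position 1 (value -8): max_ending_here = -1, max_so_far = 7
Position 2 (value -9): max_ending_here = -9, max_so_far = 7
Position 3 (value -19): max_ending_here = -19, max_so_far = 7
Position 4 (value 4): max_ending_here = 4, max_so_far = 7
Position 5 (value 8): max_ending_here = 12, max_so_far = 12
Position 6 (value -14): max_ending_here = -2, max_so_far = 12
Position 7 (value 2): max_ending_here = 2, max_so_far = 12
Position 8 (value 11): max_ending_here = 13, max_so_far = 13
Position 9 (value 18): max_ending_here = 31, max_so_far = 31

Maximum subarray: [2, 11, 18]
Maximum sum: 31

The maximum subarray is [2, 11, 18] with sum 31. This subarray runs from index 7 to index 9.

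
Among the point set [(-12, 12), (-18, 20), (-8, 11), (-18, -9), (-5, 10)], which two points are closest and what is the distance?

Computing all pairwise distances among 5 points:

d((-12, 12), (-18, 20)) = 10.0
d((-12, 12), (-8, 11)) = 4.1231
d((-12, 12), (-18, -9)) = 21.8403
d((-12, 12), (-5, 10)) = 7.2801
d((-18, 20), (-8, 11)) = 13.4536
d((-18, 20), (-18, -9)) = 29.0
d((-18, 20), (-5, 10)) = 16.4012
d((-8, 11), (-18, -9)) = 22.3607
d((-8, 11), (-5, 10)) = 3.1623 <-- minimum
d((-18, -9), (-5, 10)) = 23.0217

Closest pair: (-8, 11) and (-5, 10) with distance 3.1623

The closest pair is (-8, 11) and (-5, 10) with Euclidean distance 3.1623. For 5 points, brute-force pairwise comparison is shown above. For large n, the divide-and-conquer algorithm (sort by x, recurse on halves, check the dividing strip) achieves O(n log n).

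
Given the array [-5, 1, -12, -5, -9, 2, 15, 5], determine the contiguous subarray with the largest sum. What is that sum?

Using Kadane's algorithm on [-5, 1, -12, -5, -9, 2, 15, 5]:

Scanning through the array:
Position 1 (value 1): max_ending_here = 1, max_so_far = 1
Position 2 (value -12): max_ending_here = -11, max_so_far = 1
Position 3 (value -5): max_ending_here = -5, max_so_far = 1
Position 4 (value -9): max_ending_here = -9, max_so_far = 1
Position 5 (value 2): max_ending_here = 2, max_so_far = 2
Position 6 (value 15): max_ending_here = 17, max_so_far = 17
Position 7 (value 5): max_ending_here = 22, max_so_far = 22

Maximum subarray: [2, 15, 5]
Maximum sum: 22

The maximum subarray is [2, 15, 5] with sum 22. This subarray runs from index 5 to index 7.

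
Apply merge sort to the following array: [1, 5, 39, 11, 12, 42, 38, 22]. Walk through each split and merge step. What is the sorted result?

Merge sort trace:

Split: [1, 5, 39, 11, 12, 42, 38, 22] -> [1, 5, 39, 11] and [12, 42, 38, 22]
  Split: [1, 5, 39, 11] -> [1, 5] and [39, 11]
    Split: [1, 5] -> [1] and [5]
    Merge: [1] + [5] -> [1, 5]
    Split: [39, 11] -> [39] and [11]
    Merge: [39] + [11] -> [11, 39]
  Merge: [1, 5] + [11, 39] -> [1, 5, 11, 39]
  Split: [12, 42, 38, 22] -> [12, 42] and [38, 22]
    Split: [12, 42] -> [12] and [42]
    Merge: [12] + [42] -> [12, 42]
    Split: [38, 22] -> [38] and [22]
    Merge: [38] + [22] -> [22, 38]
  Merge: [12, 42] + [22, 38] -> [12, 22, 38, 42]
Merge: [1, 5, 11, 39] + [12, 22, 38, 42] -> [1, 5, 11, 12, 22, 38, 39, 42]

Final sorted array: [1, 5, 11, 12, 22, 38, 39, 42]

The merge sort proceeds by recursively splitting the array and merging sorted halves.
After all merges, the sorted array is [1, 5, 11, 12, 22, 38, 39, 42].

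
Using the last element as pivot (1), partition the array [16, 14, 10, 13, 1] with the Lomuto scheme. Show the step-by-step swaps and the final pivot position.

Lomuto partition with pivot = 1:

Initial array: [16, 14, 10, 13, 1]

arr[0]=16 > 1: no swap
arr[1]=14 > 1: no swap
arr[2]=10 > 1: no swap
arr[3]=13 > 1: no swap

Place pivot at position 0: [1, 14, 10, 13, 16]
Pivot position: 0

After partitioning with pivot 1, the array becomes [1, 14, 10, 13, 16]. The pivot is placed at index 0. All elements to the left of the pivot are <= 1, and all elements to the right are > 1.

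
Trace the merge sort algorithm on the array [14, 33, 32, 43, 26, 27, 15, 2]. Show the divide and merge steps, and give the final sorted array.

Merge sort trace:

Split: [14, 33, 32, 43, 26, 27, 15, 2] -> [14, 33, 32, 43] and [26, 27, 15, 2]
  Split: [14, 33, 32, 43] -> [14, 33] and [32, 43]
    Split: [14, 33] -> [14] and [33]
    Merge: [14] + [33] -> [14, 33]
    Split: [32, 43] -> [32] and [43]
    Merge: [32] + [43] -> [32, 43]
  Merge: [14, 33] + [32, 43] -> [14, 32, 33, 43]
  Split: [26, 27, 15, 2] -> [26, 27] and [15, 2]
    Split: [26, 27] -> [26] and [27]
    Merge: [26] + [27] -> [26, 27]
    Split: [15, 2] -> [15] and [2]
    Merge: [15] + [2] -> [2, 15]
  Merge: [26, 27] + [2, 15] -> [2, 15, 26, 27]
Merge: [14, 32, 33, 43] + [2, 15, 26, 27] -> [2, 14, 15, 26, 27, 32, 33, 43]

Final sorted array: [2, 14, 15, 26, 27, 32, 33, 43]

The merge sort proceeds by recursively splitting the array and merging sorted halves.
After all merges, the sorted array is [2, 14, 15, 26, 27, 32, 33, 43].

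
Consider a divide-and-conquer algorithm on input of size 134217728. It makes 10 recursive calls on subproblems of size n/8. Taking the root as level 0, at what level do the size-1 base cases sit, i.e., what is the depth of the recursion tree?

For divide and conquer with division factor 8:

Problem sizes at each level:
Level 0: 134217728
Level 1: 16777216
Level 2: 2097152
Level 3: 262144
Level 4: 32768
Level 5: 4096
Level 6: 512
Level 7: 64
Level 8: 8
Level 9: 1

The root is level 0 and the size-1 base case is level 9 (the tree spans levels 0 through 9, i.e. 10 levels counting the root), so the depth is the number of divisions: log_8(134217728) = 9

The recursion tree depth is log_8(134217728) = 9. At each level, the problem size is divided by 8, so it takes 9 divisions to reduce to a base case of size 1. The algorithm makes 10 recursive calls at each level.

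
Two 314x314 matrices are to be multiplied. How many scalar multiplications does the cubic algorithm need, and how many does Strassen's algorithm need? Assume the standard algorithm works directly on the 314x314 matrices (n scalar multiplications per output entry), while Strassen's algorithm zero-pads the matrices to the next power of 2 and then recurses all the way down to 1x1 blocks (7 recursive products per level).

Matrix multiplication for 314x314 matrices:

Strassen's algorithm requires power-of-2 dimensions. Pad 314x314 to 512x512 (next power of 2).

Standard algorithm: 314^3 = 30959144 multiplications
Strassen's algorithm: 7^(log2(512)) = 7^9 = 40353607 multiplications
Difference: 30959144 - 40353607 = -9394463 (Strassen uses MORE here due to padding overhead — for small or just-over-power-of-2 n, padding can outweigh the per-level savings)

Standard: 30959144 multiplications (314^3). Strassen: 40353607 multiplications (7^9, after padding to 512x512). Strassen reduces 8 recursive multiplications to 7 at each level.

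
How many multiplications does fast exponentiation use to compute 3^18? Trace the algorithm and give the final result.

Computing 3^18 by squaring (build up from 3^1; each line after the first costs one multiplication):

3^1 = 3
3^2 = (3^1)^2 = 3^2 = 9
3^4 = (3^2)^2 = 9^2 = 81
3^8 = (3^4)^2 = 81^2 = 6561
3^9 = 3 * 3^8 = 3 * 6561 = 19683
3^18 = (3^9)^2 = 19683^2 = 387420489

Result: 387420489
Multiplications needed: 5 (5 lines after 3^1)

3^18 = 387420489. Using exponentiation by squaring, this requires 5 multiplications. The key idea: if the exponent is even, square the half-power; if odd, multiply by the base once.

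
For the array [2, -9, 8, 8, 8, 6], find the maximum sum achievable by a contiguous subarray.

Using Kadane's algorithm on [2, -9, 8, 8, 8, 6]:

Scanning through the array:
Position 1 (value -9): max_ending_here = -7, max_so_far = 2
Position 2 (value 8): max_ending_here = 8, max_so_far = 8
Position 3 (value 8): max_ending_here = 16, max_so_far = 16
Position 4 (value 8): max_ending_here = 24, max_so_far = 24
Position 5 (value 6): max_ending_here = 30, max_so_far = 30

Maximum subarray: [8, 8, 8, 6]
Maximum sum: 30

The maximum subarray is [8, 8, 8, 6] with sum 30. This subarray runs from index 2 to index 5.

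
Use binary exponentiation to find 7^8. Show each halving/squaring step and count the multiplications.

Computing 7^8 by squaring (build up from 7^1; each line after the first costs one multiplication):

7^1 = 7
7^2 = (7^1)^2 = 7^2 = 49
7^4 = (7^2)^2 = 49^2 = 2401
7^8 = (7^4)^2 = 2401^2 = 5764801

Result: 5764801
Multiplications needed: 3 (3 lines after 7^1)

7^8 = 5764801. Using exponentiation by squaring, this requires 3 multiplications. The key idea: if the exponent is even, square the half-power; if odd, multiply by the base once.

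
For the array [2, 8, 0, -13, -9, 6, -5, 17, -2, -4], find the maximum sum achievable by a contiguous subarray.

Using Kadane's algorithm on [2, 8, 0, -13, -9, 6, -5, 17, -2, -4]:

Scanning through the array:
Position 1 (value 8): max_ending_here = 10, max_so_far = 10
Position 2 (value 0): max_ending_here = 10, max_so_far = 10
Position 3 (value -13): max_ending_here = -3, max_so_far = 10
Position 4 (value -9): max_ending_here = -9, max_so_far = 10
Position 5 (value 6): max_ending_here = 6, max_so_far = 10
Position 6 (value -5): max_ending_here = 1, max_so_far = 10
Position 7 (value 17): max_ending_here = 18, max_so_far = 18
Position 8 (value -2): max_ending_here = 16, max_so_far = 18
Position 9 (value -4): max_ending_here = 12, max_so_far = 18

Maximum subarray: [6, -5, 17]
Maximum sum: 18

The maximum subarray is [6, -5, 17] with sum 18. This subarray runs from index 5 to index 7.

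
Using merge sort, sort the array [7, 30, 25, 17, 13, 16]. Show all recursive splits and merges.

Merge sort trace:

Split: [7, 30, 25, 17, 13, 16] -> [7, 30, 25] and [17, 13, 16]
  Split: [7, 30, 25] -> [7] and [30, 25]
    Split: [30, 25] -> [30] and [25]
    Merge: [30] + [25] -> [25, 30]
  Merge: [7] + [25, 30] -> [7, 25, 30]
  Split: [17, 13, 16] -> [17] and [13, 16]
    Split: [13, 16] -> [13] and [16]
    Merge: [13] + [16] -> [13, 16]
  Merge: [17] + [13, 16] -> [13, 16, 17]
Merge: [7, 25, 30] + [13, 16, 17] -> [7, 13, 16, 17, 25, 30]

Final sorted array: [7, 13, 16, 17, 25, 30]

The merge sort proceeds by recursively splitting the array and merging sorted halves.
After all merges, the sorted array is [7, 13, 16, 17, 25, 30].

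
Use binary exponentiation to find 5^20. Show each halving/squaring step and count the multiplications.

Computing 5^20 by squaring (build up from 5^1; each line after the first costs one multiplication):

5^1 = 5
5^2 = (5^1)^2 = 5^2 = 25
5^4 = (5^2)^2 = 25^2 = 625
5^5 = 5 * 5^4 = 5 * 625 = 3125
5^10 = (5^5)^2 = 3125^2 = 9765625
5^20 = (5^10)^2 = 9765625^2 = 95367431640625

Result: 95367431640625
Multiplications needed: 5 (5 lines after 5^1)

5^20 = 95367431640625. Using exponentiation by squaring, this requires 5 multiplications. The key idea: if the exponent is even, square the half-power; if odd, multiply by the base once.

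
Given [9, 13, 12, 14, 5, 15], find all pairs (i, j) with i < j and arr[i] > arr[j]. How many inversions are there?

Finding inversions in [9, 13, 12, 14, 5, 15]:

(0, 4): arr[0]=9 > arr[4]=5
(1, 2): arr[1]=13 > arr[2]=12
(1, 4): arr[1]=13 > arr[4]=5
(2, 4): arr[2]=12 > arr[4]=5
(3, 4): arr[3]=14 > arr[4]=5

Total inversions: 5

The array has 5 inversion(s): (0,4), (1,2), (1,4), (2,4), (3,4). Each pair (i,j) satisfies i < j and arr[i] > arr[j].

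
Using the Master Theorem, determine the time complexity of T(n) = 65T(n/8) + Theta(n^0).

Master Theorem for T(n) = 65T(n/8) + O(n^0):

a = 65, b = 8, c = 0
log_b(a) = log_8(65) = 2.0075

Case 1: c = 0 < log_8(65) = 2.0075
T(n) = O(n^(log_8 65))

For T(n) = 65T(n/8) + O(n^0): log_8(65) = 2.0075. This is Case 1 of the Master Theorem (c < log_b(a), work dominated by leaves), giving O(n^(log_8 65)).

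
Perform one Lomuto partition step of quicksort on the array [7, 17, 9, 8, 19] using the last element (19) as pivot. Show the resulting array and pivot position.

Lomuto partition with pivot = 19:

Initial array: [7, 17, 9, 8, 19]

arr[0]=7 <= 19: swap with position 0, array becomes [7, 17, 9, 8, 19]
arr[1]=17 <= 19: swap with position 1, array becomes [7, 17, 9, 8, 19]
arr[2]=9 <= 19: swap with position 2, array becomes [7, 17, 9, 8, 19]
arr[3]=8 <= 19: swap with position 3, array becomes [7, 17, 9, 8, 19]

Place pivot at position 4: [7, 17, 9, 8, 19]
Pivot position: 4

After partitioning with pivot 19, the array becomes [7, 17, 9, 8, 19]. The pivot is placed at index 4. All elements to the left of the pivot are <= 19, and all elements to the right are > 19.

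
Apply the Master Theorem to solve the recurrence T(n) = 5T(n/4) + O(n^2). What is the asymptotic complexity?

Master Theorem for T(n) = 5T(n/4) + O(n^2):

a = 5, b = 4, c = 2
log_b(a) = log_4(5) = 1.1610

Case 3: c = 2 > log_4(5) = 1.1610
T(n) = O(n^2) = O(n^2)

For T(n) = 5T(n/4) + O(n^2): log_4(5) = 1.1610. This is Case 3 of the Master Theorem (c > log_b(a), work dominated by root), giving O(n^2).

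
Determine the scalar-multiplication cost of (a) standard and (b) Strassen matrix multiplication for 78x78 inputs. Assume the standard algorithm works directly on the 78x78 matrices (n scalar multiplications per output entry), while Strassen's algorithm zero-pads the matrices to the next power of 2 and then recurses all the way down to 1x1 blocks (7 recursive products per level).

Matrix multiplication for 78x78 matrices:

Strassen's algorithm requires power-of-2 dimensions. Pad 78x78 to 128x128 (next power of 2).

Standard algorithm: 78^3 = 474552 multiplications
Strassen's algorithm: 7^(log2(128)) = 7^7 = 823543 multiplications
Difference: 474552 - 823543 = -348991 (Strassen uses MORE here due to padding overhead — for small or just-over-power-of-2 n, padding can outweigh the per-level savings)

Standard: 474552 multiplications (78^3). Strassen: 823543 multiplications (7^7, after padding to 128x128). Strassen reduces 8 recursive multiplications to 7 at each level.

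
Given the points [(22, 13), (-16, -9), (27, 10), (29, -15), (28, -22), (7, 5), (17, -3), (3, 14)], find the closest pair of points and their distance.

Computing all pairwise distances among 8 points:

d((22, 13), (-16, -9)) = 43.909
d((22, 13), (27, 10)) = 5.831 <-- minimum
d((22, 13), (29, -15)) = 28.8617
d((22, 13), (28, -22)) = 35.5106
d((22, 13), (7, 5)) = 17.0
d((22, 13), (17, -3)) = 16.7631
d((22, 13), (3, 14)) = 19.0263
d((-16, -9), (27, 10)) = 47.0106
d((-16, -9), (29, -15)) = 45.3982
d((-16, -9), (28, -22)) = 45.8803
d((-16, -9), (7, 5)) = 26.9258
d((-16, -9), (17, -3)) = 33.541
d((-16, -9), (3, 14)) = 29.8329
d((27, 10), (29, -15)) = 25.0799
d((27, 10), (28, -22)) = 32.0156
d((27, 10), (7, 5)) = 20.6155
d((27, 10), (17, -3)) = 16.4012
d((27, 10), (3, 14)) = 24.3311
d((29, -15), (28, -22)) = 7.0711
d((29, -15), (7, 5)) = 29.7321
d((29, -15), (17, -3)) = 16.9706
d((29, -15), (3, 14)) = 38.9487
d((28, -22), (7, 5)) = 34.2053
d((28, -22), (17, -3)) = 21.9545
d((28, -22), (3, 14)) = 43.8292
d((7, 5), (17, -3)) = 12.8062
d((7, 5), (3, 14)) = 9.8489
d((17, -3), (3, 14)) = 22.0227

Closest pair: (22, 13) and (27, 10) with distance 5.831

The closest pair is (22, 13) and (27, 10) with Euclidean distance 5.831. For 8 points, brute-force pairwise comparison is shown above. For large n, the divide-and-conquer algorithm (sort by x, recurse on halves, check the dividing strip) achieves O(n log n).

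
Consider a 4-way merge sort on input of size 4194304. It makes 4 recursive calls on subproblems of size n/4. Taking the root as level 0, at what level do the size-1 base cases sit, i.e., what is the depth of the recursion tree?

For divide and conquer with division factor 4:

Problem sizes at each level:
Level 0: 4194304
Level 1: 1048576
Level 2: 262144
Level 3: 65536
Level 4: 16384
Level 5: 4096
Level 6: 1024
Level 7: 256
Level 8: 64
Level 9: 16
Level 10: 4
Level 11: 1

The root is level 0 and the size-1 base case is level 11 (the tree spans levels 0 through 11, i.e. 12 levels counting the root), so the depth is the number of divisions: log_4(4194304) = 11

The recursion tree depth is log_4(4194304) = 11. At each level, the problem size is divided by 4, so it takes 11 divisions to reduce to a base case of size 1. The algorithm makes 4 recursive calls at each level.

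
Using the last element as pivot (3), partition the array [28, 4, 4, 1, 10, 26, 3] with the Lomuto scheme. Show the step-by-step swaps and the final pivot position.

Lomuto partition with pivot = 3:

Initial array: [28, 4, 4, 1, 10, 26, 3]

arr[0]=28 > 3: no swap
arr[1]=4 > 3: no swap
arr[2]=4 > 3: no swap
arr[3]=1 <= 3: swap with position 0, array becomes [1, 4, 4, 28, 10, 26, 3]
arr[4]=10 > 3: no swap
arr[5]=26 > 3: no swap

Place pivot at position 1: [1, 3, 4, 28, 10, 26, 4]
Pivot position: 1

After partitioning with pivot 3, the array becomes [1, 3, 4, 28, 10, 26, 4]. The pivot is placed at index 1. All elements to the left of the pivot are <= 3, and all elements to the right are > 3.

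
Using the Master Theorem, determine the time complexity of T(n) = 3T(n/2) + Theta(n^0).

Master Theorem for T(n) = 3T(n/2) + O(n^0):

a = 3, b = 2, c = 0
log_b(a) = log_2(3) = 1.5850

Case 1: c = 0 < log_2(3) = 1.5850
T(n) = O(n^(log_2 3))

For T(n) = 3T(n/2) + O(n^0): log_2(3) = 1.5850. This is Case 1 of the Master Theorem (c < log_b(a), work dominated by leaves), giving O(n^(log_2 3)).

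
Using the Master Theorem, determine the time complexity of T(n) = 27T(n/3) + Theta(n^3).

Master Theorem for T(n) = 27T(n/3) + O(n^3):

a = 27, b = 3, c = 3
log_b(a) = log_3(27) = 3.0000

Case 2: c = 3 = log_3(27) = 3.0000
T(n) = O(n^3 log n) = O(n^3 log n)

For T(n) = 27T(n/3) + O(n^3): log_3(27) = 3.0000. This is Case 2 of the Master Theorem (c = log_b(a), equal work at all levels), giving O(n^3 log n).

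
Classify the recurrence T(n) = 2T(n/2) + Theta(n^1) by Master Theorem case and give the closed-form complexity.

Master Theorem for T(n) = 2T(n/2) + O(n^1):

a = 2, b = 2, c = 1
log_b(a) = log_2(2) = 1.0000

Case 2: c = 1 = log_2(2) = 1.0000
T(n) = O(n^1 log n) = O(n log n)

For T(n) = 2T(n/2) + O(n^1): log_2(2) = 1.0000. This is Case 2 of the Master Theorem (c = log_b(a), equal work at all levels), giving O(n log n).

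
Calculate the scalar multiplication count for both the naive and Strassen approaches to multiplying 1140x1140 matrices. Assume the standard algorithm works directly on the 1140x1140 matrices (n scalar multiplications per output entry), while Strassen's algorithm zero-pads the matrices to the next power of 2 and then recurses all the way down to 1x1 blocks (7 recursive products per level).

Matrix multiplication for 1140x1140 matrices:

Strassen's algorithm requires power-of-2 dimensions. Pad 1140x1140 to 2048x2048 (next power of 2).

Standard algorithm: 1140^3 = 1481544000 multiplications
Strassen's algorithm: 7^(log2(2048)) = 7^11 = 1977326743 multiplications
Difference: 1481544000 - 1977326743 = -495782743 (Strassen uses MORE here due to padding overhead — for small or just-over-power-of-2 n, padding can outweigh the per-level savings)

Standard: 1481544000 multiplications (1140^3). Strassen: 1977326743 multiplications (7^11, after padding to 2048x2048). Strassen reduces 8 recursive multiplications to 7 at each level.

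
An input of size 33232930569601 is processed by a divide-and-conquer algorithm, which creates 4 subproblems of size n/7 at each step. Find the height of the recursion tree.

For divide and conquer with division factor 7:

Problem sizes at each level:
Level 0: 33232930569601
Level 1: 4747561509943
Level 2: 678223072849
Level 3: 96889010407
Level 4: 13841287201
Level 5: 1977326743
Level 6: 282475249
Level 7: 40353607
Level 8: 5764801
Level 9: 823543
Level 10: 117649
Level 11: 16807
Level 12: 2401
Level 13: 343
Level 14: 49
Level 15: 7
Level 16: 1

The root is level 0 and the size-1 base case is level 16 (the tree spans levels 0 through 16, i.e. 17 levels counting the root), so the depth is the number of divisions: log_7(33232930569601) = 16

The recursion tree depth is log_7(33232930569601) = 16. At each level, the problem size is divided by 7, so it takes 16 divisions to reduce to a base case of size 1. The algorithm makes 4 recursive calls at each level.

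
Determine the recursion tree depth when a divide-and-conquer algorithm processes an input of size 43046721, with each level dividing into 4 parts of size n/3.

For divide and conquer with division factor 3:

Problem sizes at each level:
Level 0: 43046721
Level 1: 14348907
Level 2: 4782969
Level 3: 1594323
Level 4: 531441
Level 5: 177147
Level 6: 59049
Level 7: 19683
Level 8: 6561
Level 9: 2187
Level 10: 729
Level 11: 243
Level 12: 81
Level 13: 27
Level 14: 9
Level 15: 3
Level 16: 1

The root is level 0 and the size-1 base case is level 16 (the tree spans levels 0 through 16, i.e. 17 levels counting the root), so the depth is the number of divisions: log_3(43046721) = 16

The recursion tree depth is log_3(43046721) = 16. At each level, the problem size is divided by 3, so it takes 16 divisions to reduce to a base case of size 1. The algorithm makes 4 recursive calls at each level.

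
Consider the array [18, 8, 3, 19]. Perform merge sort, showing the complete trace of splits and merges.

Merge sort trace:

Split: [18, 8, 3, 19] -> [18, 8] and [3, 19]
  Split: [18, 8] -> [18] and [8]
  Merge: [18] + [8] -> [8, 18]
  Split: [3, 19] -> [3] and [19]
  Merge: [3] + [19] -> [3, 19]
Merge: [8, 18] + [3, 19] -> [3, 8, 18, 19]

Final sorted array: [3, 8, 18, 19]

The merge sort proceeds by recursively splitting the array and merging sorted halves.
After all merges, the sorted array is [3, 8, 18, 19].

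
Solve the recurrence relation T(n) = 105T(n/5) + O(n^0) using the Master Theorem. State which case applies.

Master Theorem for T(n) = 105T(n/5) + O(n^0):

a = 105, b = 5, c = 0
log_b(a) = log_5(105) = 2.8917

Case 1: c = 0 < log_5(105) = 2.8917
T(n) = O(n^(log_5 105))

For T(n) = 105T(n/5) + O(n^0): log_5(105) = 2.8917. This is Case 1 of the Master Theorem (c < log_b(a), work dominated by leaves), giving O(n^(log_5 105)).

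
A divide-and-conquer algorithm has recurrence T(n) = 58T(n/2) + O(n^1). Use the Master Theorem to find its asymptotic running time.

Master Theorem for T(n) = 58T(n/2) + O(n^1):

a = 58, b = 2, c = 1
log_b(a) = log_2(58) = 5.8580

Case 1: c = 1 < log_2(58) = 5.8580
T(n) = O(n^(log_2 58))

For T(n) = 58T(n/2) + O(n^1): log_2(58) = 5.8580. This is Case 1 of the Master Theorem (c < log_b(a), work dominated by leaves), giving O(n^(log_2 58)).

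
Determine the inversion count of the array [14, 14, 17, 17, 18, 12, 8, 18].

Finding inversions in [14, 14, 17, 17, 18, 12, 8, 18]:

(0, 5): arr[0]=14 > arr[5]=12
(0, 6): arr[0]=14 > arr[6]=8
(1, 5): arr[1]=14 > arr[5]=12
(1, 6): arr[1]=14 > arr[6]=8
(2, 5): arr[2]=17 > arr[5]=12
(2, 6): arr[2]=17 > arr[6]=8
(3, 5): arr[3]=17 > arr[5]=12
(3, 6): arr[3]=17 > arr[6]=8
(4, 5): arr[4]=18 > arr[5]=12
(4, 6): arr[4]=18 > arr[6]=8
(5, 6): arr[5]=12 > arr[6]=8

Total inversions: 11

The array has 11 inversion(s): (0,5), (0,6), (1,5), (1,6), (2,5), (2,6), (3,5), (3,6), (4,5), (4,6), (5,6). Each pair (i,j) satisfies i < j and arr[i] > arr[j].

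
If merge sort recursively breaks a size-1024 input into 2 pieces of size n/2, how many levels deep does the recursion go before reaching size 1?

For divide and conquer with division factor 2:

Problem sizes at each level:
Level 0: 1024
Level 1: 512
Level 2: 256
Level 3: 128
Level 4: 64
Level 5: 32
Level 6: 16
Level 7: 8
Level 8: 4
Level 9: 2
Level 10: 1

The root is level 0 and the size-1 base case is level 10 (the tree spans levels 0 through 10, i.e. 11 levels counting the root), so the depth is the number of divisions: log_2(1024) = 10

The recursion tree depth is log_2(1024) = 10. At each level, the problem size is divided by 2, so it takes 10 divisions to reduce to a base case of size 1. The algorithm makes 2 recursive calls at each level.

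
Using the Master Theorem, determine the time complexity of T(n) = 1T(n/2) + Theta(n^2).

Master Theorem for T(n) = 1T(n/2) + O(n^2):

a = 1, b = 2, c = 2
log_b(a) = log_2(1) = 0.0000

Case 3: c = 2 > log_2(1) = 0.0000
T(n) = O(n^2) = O(n^2)

For T(n) = 1T(n/2) + O(n^2): log_2(1) = 0.0000. This is Case 3 of the Master Theorem (c > log_b(a), work dominated by root), giving O(n^2).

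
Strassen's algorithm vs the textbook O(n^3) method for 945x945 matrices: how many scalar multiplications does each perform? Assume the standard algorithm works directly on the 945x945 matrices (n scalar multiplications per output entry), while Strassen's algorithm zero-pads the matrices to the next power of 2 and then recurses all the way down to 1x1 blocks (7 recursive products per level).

Matrix multiplication for 945x945 matrices:

Strassen's algorithm requires power-of-2 dimensions. Pad 945x945 to 1024x1024 (next power of 2).

Standard algorithm: 945^3 = 843908625 multiplications
Strassen's algorithm: 7^(log2(1024)) = 7^10 = 282475249 multiplications
Savings: 843908625 - 282475249 = 561433376 multiplications

Standard: 843908625 multiplications (945^3). Strassen: 282475249 multiplications (7^10, after padding to 1024x1024). Strassen reduces 8 recursive multiplications to 7 at each level.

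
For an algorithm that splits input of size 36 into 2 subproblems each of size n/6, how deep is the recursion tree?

For divide and conquer with division factor 6:

Problem sizes at each level:
Level 0: 36
Level 1: 6
Level 2: 1

The root is level 0 and the size-1 base case is level 2 (the tree spans levels 0 through 2, i.e. 3 levels counting the root), so the depth is the number of divisions: log_6(36) = 2

The recursion tree depth is log_6(36) = 2. At each level, the problem size is divided by 6, so it takes 2 divisions to reduce to a base case of size 1. The algorithm makes 2 recursive calls at each level.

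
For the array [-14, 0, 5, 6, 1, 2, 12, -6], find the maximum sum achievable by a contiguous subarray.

Using Kadane's algorithm on [-14, 0, 5, 6, 1, 2, 12, -6]:

Scanning through the array:
Position 1 (value 0): max_ending_here = 0, max_so_far = 0
Position 2 (value 5): max_ending_here = 5, max_so_far = 5
Position 3 (value 6): max_ending_here = 11, max_so_far = 11
Position 4 (value 1): max_ending_here = 12, max_so_far = 12
Position 5 (value 2): max_ending_here = 14, max_so_far = 14
Position 6 (value 12): max_ending_here = 26, max_so_far = 26
Position 7 (value -6): max_ending_here = 20, max_so_far = 26

Maximum subarray: [0, 5, 6, 1, 2, 12]
Maximum sum: 26

The maximum subarray is [0, 5, 6, 1, 2, 12] with sum 26. This subarray runs from index 1 to index 6.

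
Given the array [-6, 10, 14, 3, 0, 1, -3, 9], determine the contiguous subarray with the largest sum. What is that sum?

Using Kadane's algorithm on [-6, 10, 14, 3, 0, 1, -3, 9]:

Scanning through the array:
Position 1 (value 10): max_ending_here = 10, max_so_far = 10
Position 2 (value 14): max_ending_here = 24, max_so_far = 24
Position 3 (value 3): max_ending_here = 27, max_so_far = 27
Position 4 (value 0): max_ending_here = 27, max_so_far = 27
Position 5 (value 1): max_ending_here = 28, max_so_far = 28
Position 6 (value -3): max_ending_here = 25, max_so_far = 28
Position 7 (value 9): max_ending_here = 34, max_so_far = 34

Maximum subarray: [10, 14, 3, 0, 1, -3, 9]
Maximum sum: 34

The maximum subarray is [10, 14, 3, 0, 1, -3, 9] with sum 34. This subarray runs from index 1 to index 7.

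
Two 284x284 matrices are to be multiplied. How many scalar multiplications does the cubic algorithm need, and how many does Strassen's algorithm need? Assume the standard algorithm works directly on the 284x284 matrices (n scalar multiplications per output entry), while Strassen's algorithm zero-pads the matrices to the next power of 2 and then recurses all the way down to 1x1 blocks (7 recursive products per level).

Matrix multiplication for 284x284 matrices:

Strassen's algorithm requires power-of-2 dimensions. Pad 284x284 to 512x512 (next power of 2).

Standard algorithm: 284^3 = 22906304 multiplications
Strassen's algorithm: 7^(log2(512)) = 7^9 = 40353607 multiplications
Difference: 22906304 - 40353607 = -17447303 (Strassen uses MORE here due to padding overhead — for small or just-over-power-of-2 n, padding can outweigh the per-level savings)

Standard: 22906304 multiplications (284^3). Strassen: 40353607 multiplications (7^9, after padding to 512x512). Strassen reduces 8 recursive multiplications to 7 at each level.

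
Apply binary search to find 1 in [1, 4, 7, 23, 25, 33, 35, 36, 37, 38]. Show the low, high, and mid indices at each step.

Binary search for 1 in [1, 4, 7, 23, 25, 33, 35, 36, 37, 38]:

lo=0, hi=9, mid=4, arr[mid]=25 -> 25 > 1, search left half
lo=0, hi=3, mid=1, arr[mid]=4 -> 4 > 1, search left half
lo=0, hi=0, mid=0, arr[mid]=1 -> Found target at index 0!

Binary search finds 1 at index 0 after 3 comparisons. The search repeatedly halves the search space by comparing with the middle element.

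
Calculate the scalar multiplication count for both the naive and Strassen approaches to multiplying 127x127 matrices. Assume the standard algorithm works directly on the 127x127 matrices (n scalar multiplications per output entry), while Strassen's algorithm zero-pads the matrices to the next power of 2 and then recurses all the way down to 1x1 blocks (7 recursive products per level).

Matrix multiplication for 127x127 matrices:

Strassen's algorithm requires power-of-2 dimensions. Pad 127x127 to 128x128 (next power of 2).

Standard algorithm: 127^3 = 2048383 multiplications
Strassen's algorithm: 7^(log2(128)) = 7^7 = 823543 multiplications
Savings: 2048383 - 823543 = 1224840 multiplications

Standard: 2048383 multiplications (127^3). Strassen: 823543 multiplications (7^7, after padding to 128x128). Strassen reduces 8 recursive multiplications to 7 at each level.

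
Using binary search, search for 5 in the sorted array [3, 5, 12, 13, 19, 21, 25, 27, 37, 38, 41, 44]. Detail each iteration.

Binary search for 5 in [3, 5, 12, 13, 19, 21, 25, 27, 37, 38, 41, 44]:

lo=0, hi=11, mid=5, arr[mid]=21 -> 21 > 5, search left half
lo=0, hi=4, mid=2, arr[mid]=12 -> 12 > 5, search left half
lo=0, hi=1, mid=0, arr[mid]=3 -> 3 < 5, search right half
lo=1, hi=1, mid=1, arr[mid]=5 -> Found target at index 1!

Binary search finds 5 at index 1 after 4 comparisons. The search repeatedly halves the search space by comparing with the middle element.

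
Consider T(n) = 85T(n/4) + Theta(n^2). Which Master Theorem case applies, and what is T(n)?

Master Theorem for T(n) = 85T(n/4) + O(n^2):

a = 85, b = 4, c = 2
log_b(a) = log_4(85) = 3.2047

Case 1: c = 2 < log_4(85) = 3.2047
T(n) = O(n^(log_4 85))

For T(n) = 85T(n/4) + O(n^2): log_4(85) = 3.2047. This is Case 1 of the Master Theorem (c < log_b(a), work dominated by leaves), giving O(n^(log_4 85)).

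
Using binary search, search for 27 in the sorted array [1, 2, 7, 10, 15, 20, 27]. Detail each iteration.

Binary search for 27 in [1, 2, 7, 10, 15, 20, 27]:

lo=0, hi=6, mid=3, arr[mid]=10 -> 10 < 27, search right half
lo=4, hi=6, mid=5, arr[mid]=20 -> 20 < 27, search right half
lo=6, hi=6, mid=6, arr[mid]=27 -> Found target at index 6!

Binary search finds 27 at index 6 after 3 comparisons. The search repeatedly halves the search space by comparing with the middle element.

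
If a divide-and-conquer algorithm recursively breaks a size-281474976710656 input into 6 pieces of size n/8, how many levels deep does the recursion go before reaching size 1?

For divide and conquer with division factor 8:

Problem sizes at each level:
Level 0: 281474976710656
Level 1: 35184372088832
Level 2: 4398046511104
Level 3: 549755813888
Level 4: 68719476736
Level 5: 8589934592
Level 6: 1073741824
Level 7: 134217728
Level 8: 16777216
Level 9: 2097152
Level 10: 262144
Level 11: 32768
Level 12: 4096
Level 13: 512
Level 14: 64
Level 15: 8
Level 16: 1

The root is level 0 and the size-1 base case is level 16 (the tree spans levels 0 through 16, i.e. 17 levels counting the root), so the depth is the number of divisions: log_8(281474976710656) = 16

The recursion tree depth is log_8(281474976710656) = 16. At each level, the problem size is divided by 8, so it takes 16 divisions to reduce to a base case of size 1. The algorithm makes 6 recursive calls at each level.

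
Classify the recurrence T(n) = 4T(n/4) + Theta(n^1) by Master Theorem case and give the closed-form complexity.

Master Theorem for T(n) = 4T(n/4) + O(n^1):

a = 4, b = 4, c = 1
log_b(a) = log_4(4) = 1.0000

Case 2: c = 1 = log_4(4) = 1.0000
T(n) = O(n^1 log n) = O(n log n)

For T(n) = 4T(n/4) + O(n^1): log_4(4) = 1.0000. This is Case 2 of the Master Theorem (c = log_b(a), equal work at all levels), giving O(n log n).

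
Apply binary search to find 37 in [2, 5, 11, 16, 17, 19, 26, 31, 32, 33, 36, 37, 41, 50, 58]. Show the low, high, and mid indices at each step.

Binary search for 37 in [2, 5, 11, 16, 17, 19, 26, 31, 32, 33, 36, 37, 41, 50, 58]:

lo=0, hi=14, mid=7, arr[mid]=31 -> 31 < 37, search right half
lo=8, hi=14, mid=11, arr[mid]=37 -> Found target at index 11!

Binary search finds 37 at index 11 after 2 comparisons. The search repeatedly halves the search space by comparing with the middle element.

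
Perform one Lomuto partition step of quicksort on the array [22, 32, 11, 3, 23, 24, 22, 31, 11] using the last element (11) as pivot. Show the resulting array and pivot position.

Lomuto partition with pivot = 11:

Initial array: [22, 32, 11, 3, 23, 24, 22, 31, 11]

arr[0]=22 > 11: no swap
arr[1]=32 > 11: no swap
arr[2]=11 <= 11: swap with position 0, array becomes [11, 32, 22, 3, 23, 24, 22, 31, 11]
arr[3]=3 <= 11: swap with position 1, array becomes [11, 3, 22, 32, 23, 24, 22, 31, 11]
arr[4]=23 > 11: no swap
arr[5]=24 > 11: no swap
arr[6]=22 > 11: no swap
arr[7]=31 > 11: no swap

Place pivot at position 2: [11, 3, 11, 32, 23, 24, 22, 31, 22]
Pivot position: 2

After partitioning with pivot 11, the array becomes [11, 3, 11, 32, 23, 24, 22, 31, 22]. The pivot is placed at index 2. All elements to the left of the pivot are <= 11, and all elements to the right are > 11.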